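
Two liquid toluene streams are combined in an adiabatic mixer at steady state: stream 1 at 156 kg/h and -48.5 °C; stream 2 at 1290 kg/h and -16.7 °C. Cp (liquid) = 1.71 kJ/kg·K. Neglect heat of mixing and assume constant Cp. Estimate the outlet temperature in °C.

T_out = -20.1 °C

No heat crosses the boundary, so H_out = H_in.
T_out = Σ ṁᵢCp,ᵢTᵢ / Σ ṁᵢCp,ᵢ
      = -49776 / 2472.7 = -20.131 °C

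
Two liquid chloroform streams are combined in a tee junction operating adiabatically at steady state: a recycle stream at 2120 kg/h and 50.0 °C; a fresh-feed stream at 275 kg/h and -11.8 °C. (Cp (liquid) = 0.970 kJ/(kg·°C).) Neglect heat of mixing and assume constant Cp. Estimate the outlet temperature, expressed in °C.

Energy balance with Q = 0: Σ ṁᵢCp,ᵢ(T_out − Tᵢ) = 0
Σ ṁᵢCp,ᵢTᵢ = 2120×0.970×50.0 + 275×0.970×-11.8 = 99672
Σ ṁᵢCp,ᵢ = 2120×0.970 + 275×0.970 = 2323.2
T_out = 99672 / 2323.2 = 42.904 °C

T_out = 42.9 °C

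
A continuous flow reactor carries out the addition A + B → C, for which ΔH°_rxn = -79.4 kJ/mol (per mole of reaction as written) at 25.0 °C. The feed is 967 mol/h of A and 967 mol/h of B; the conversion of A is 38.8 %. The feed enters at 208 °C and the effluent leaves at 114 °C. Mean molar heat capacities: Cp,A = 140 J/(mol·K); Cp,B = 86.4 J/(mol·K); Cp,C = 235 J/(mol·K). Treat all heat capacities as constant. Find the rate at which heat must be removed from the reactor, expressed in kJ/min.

Q_out = 835 kJ/min

Extent of reaction ξ = 0.388 × 967 = 375.2 mol/h
Reaction term: ξ·ΔH°_rxn = 375.2 × -79.4 = -29791 kJ/h
Sensible, feed 208→25 °C: -40064 kJ/h
Outlet flows (mol/h): A 591.8, B 591.8, C 375.2
Sensible, products 25→114 °C: 19772 kJ/h
Q = ΔH = -50083 kJ/h = -13.912 kW
Heat removed = 834.71 kJ/min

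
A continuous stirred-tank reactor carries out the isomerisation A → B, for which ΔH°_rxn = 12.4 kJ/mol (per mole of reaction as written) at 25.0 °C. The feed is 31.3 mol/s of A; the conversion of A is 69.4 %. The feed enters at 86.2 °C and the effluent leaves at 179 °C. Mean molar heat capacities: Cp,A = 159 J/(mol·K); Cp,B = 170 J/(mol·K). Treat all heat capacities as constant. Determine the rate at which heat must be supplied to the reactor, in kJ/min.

Q_in = 46100 kJ/min

Extent of reaction ξ = 0.694 × 31.3 = 21.722 mol/s
Reaction term: ξ·ΔH°_rxn = 21.722 × 12.4 = 269.36 kJ/s
Sensible, feed 86.2→25 °C: -304.57 kJ/s
Outlet flows (mol/s): A 9.5778, B 21.722
Sensible, products 25→179 °C: 803.21 kJ/s
Q = ΔH = 767.99 kJ/s = 767.99 kW
Heat supplied = 46079 kJ/min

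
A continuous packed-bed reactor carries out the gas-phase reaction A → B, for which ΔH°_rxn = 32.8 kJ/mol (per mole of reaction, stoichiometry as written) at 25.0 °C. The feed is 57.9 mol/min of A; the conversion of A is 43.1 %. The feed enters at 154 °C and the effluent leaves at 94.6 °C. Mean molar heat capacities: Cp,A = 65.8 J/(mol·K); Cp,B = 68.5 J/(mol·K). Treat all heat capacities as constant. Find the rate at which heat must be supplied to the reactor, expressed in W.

Extent of reaction ξ = 0.431 × 57.9 = 24.955 mol/min
Reaction term: ξ·ΔH°_rxn = 24.955 × 32.8 = 818.52 kJ/min
Sensible, feed 154→25 °C: -491.47 kJ/min
Outlet flows (mol/min): A 32.945, B 24.955
Sensible, products 25→94.6 °C: 269.85 kJ/min
Q = ΔH = 596.91 kJ/min = 9.9484 kW
Heat supplied = 9948.4 W

Q_in = 9950 W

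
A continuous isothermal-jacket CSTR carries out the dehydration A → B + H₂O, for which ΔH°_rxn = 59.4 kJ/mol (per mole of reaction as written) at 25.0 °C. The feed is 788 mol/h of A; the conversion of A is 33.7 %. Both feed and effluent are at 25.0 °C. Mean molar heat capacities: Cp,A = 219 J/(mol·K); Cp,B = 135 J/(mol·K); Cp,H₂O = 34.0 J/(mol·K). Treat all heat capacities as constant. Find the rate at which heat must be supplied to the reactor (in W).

Extent of reaction ξ = 0.337 × 788 = 265.56 mol/h
Reaction term: ξ·ΔH°_rxn = 265.56 × 59.4 = 15774 kJ/h
Q = ΔH = 15774 kJ/h = 4.3817 kW
Heat supplied = 4381.7 W

Q_in = 4380 W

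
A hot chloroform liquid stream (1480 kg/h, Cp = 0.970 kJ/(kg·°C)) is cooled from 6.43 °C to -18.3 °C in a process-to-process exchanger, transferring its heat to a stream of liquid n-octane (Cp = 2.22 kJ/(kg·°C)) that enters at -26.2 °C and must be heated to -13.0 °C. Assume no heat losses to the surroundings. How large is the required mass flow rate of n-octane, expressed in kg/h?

Heat released by hot stream: Q = 1480 × 0.970 × (6.43 − -18.3) = 35502 kJ/h
Energy balance on cold side (adiabatic exchanger): Q = ṁ_c·Cp_c·(T_c,out − T_c,in)
ṁ_c = 35502 / [2.22 × (-13.0 − -26.2)] = 1211.5 kg/h

ṁ_c = 1210 kg/h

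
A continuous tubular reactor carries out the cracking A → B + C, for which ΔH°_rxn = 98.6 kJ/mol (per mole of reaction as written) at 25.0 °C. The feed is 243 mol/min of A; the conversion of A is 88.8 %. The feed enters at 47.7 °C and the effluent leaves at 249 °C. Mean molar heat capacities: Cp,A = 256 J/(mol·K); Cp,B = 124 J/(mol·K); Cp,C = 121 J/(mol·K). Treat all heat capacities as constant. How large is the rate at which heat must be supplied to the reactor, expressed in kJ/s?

Extent of reaction ξ = 0.888 × 243 = 215.78 mol/min
Reaction term: ξ·ΔH°_rxn = 215.78 × 98.6 = 21276 kJ/min
Sensible, feed 47.7→25 °C: -1412.1 kJ/min
Outlet flows (mol/min): A 27.216, B 215.78, C 215.78
Sensible, products 25→249 °C: 13403 kJ/min
Q = ΔH = 33267 kJ/min = 554.45 kW
Heat supplied = 554.45 kJ/s

Q_in = 554 kJ/s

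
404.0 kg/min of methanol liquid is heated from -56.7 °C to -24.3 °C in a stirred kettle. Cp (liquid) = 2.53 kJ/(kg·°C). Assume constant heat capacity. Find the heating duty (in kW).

Q = 552 kW

Q = ṁ·Cp·ΔT = 404.0 × 2.53 × (-24.3 − -56.7) = 33117 kJ/min
Converting: 33117 / 60 s = 551.94 kW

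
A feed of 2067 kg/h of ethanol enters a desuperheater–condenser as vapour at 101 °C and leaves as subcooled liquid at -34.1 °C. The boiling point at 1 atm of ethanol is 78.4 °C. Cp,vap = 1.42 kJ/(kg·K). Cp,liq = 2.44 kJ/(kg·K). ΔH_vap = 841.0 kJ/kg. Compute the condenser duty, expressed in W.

Q_c = 659000 W

vapour 101→78.4 °C: -32.092 kJ/kg
condensation at 78.4 °C: -841 kJ/kg
liquid 78.4→-34.1 °C: -274.5 kJ/kg
Δh = -32.092 + -841 + -274.5 = -1147.6 kJ/kg
Q = ṁ·Δh = 2067 kg/h × -1147.6 kJ/kg = -2.3721e+06 kJ/h
|Q| = 658.91 kW = 658910 W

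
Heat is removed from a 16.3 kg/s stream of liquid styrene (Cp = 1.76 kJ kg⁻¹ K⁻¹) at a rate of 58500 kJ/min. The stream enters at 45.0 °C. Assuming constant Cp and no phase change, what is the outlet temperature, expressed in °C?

Q = 58500 kJ/min = 975 kJ/s
ΔT = Q/(ṁ·Cp) = 975/(16.3×1.76) = 33.986 K
T_out = 45.0 − 33.986 = 11.014 °C

T_out = 11.0 °C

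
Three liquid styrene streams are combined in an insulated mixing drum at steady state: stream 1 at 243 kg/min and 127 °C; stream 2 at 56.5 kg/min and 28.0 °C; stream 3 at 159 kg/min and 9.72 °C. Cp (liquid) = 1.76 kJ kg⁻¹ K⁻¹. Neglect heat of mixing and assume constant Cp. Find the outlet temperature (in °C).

T_out = 74.1 °C

No heat crosses the boundary, so H_out = H_in.
T_out = Σ ṁᵢCp,ᵢTᵢ / Σ ṁᵢCp,ᵢ
      = 59820 / 806.96 = 74.13 °C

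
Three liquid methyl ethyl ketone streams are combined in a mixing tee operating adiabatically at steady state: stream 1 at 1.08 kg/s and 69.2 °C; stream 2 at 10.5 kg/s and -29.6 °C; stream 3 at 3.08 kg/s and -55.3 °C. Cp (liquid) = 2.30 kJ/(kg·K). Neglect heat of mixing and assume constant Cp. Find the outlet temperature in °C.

T_out = -27.7 °C

Adiabatic, steady state ⇒ Σ ṁᵢCp,ᵢ(T_out − Tᵢ) = 0
T_out = Σ ṁᵢCp,ᵢTᵢ / Σ ṁᵢCp,ᵢ
      = -934.69 / 33.718 = -27.721 °C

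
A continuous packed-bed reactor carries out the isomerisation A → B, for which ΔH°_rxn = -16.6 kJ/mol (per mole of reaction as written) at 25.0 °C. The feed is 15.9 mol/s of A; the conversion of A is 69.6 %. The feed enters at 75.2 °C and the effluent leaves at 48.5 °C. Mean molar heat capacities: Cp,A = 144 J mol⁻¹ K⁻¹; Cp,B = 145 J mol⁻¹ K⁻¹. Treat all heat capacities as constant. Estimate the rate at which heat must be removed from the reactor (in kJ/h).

Q_out = 880000 kJ/h

Extent of reaction ξ = 0.696 × 15.9 = 11.066 mol/s
Reaction term: ξ·ΔH°_rxn = 11.066 × -16.6 = -183.7 kJ/s
Sensible, feed 75.2→25 °C: -114.94 kJ/s
Outlet flows (mol/s): A 4.8336, B 11.066
Sensible, products 25→48.5 °C: 54.066 kJ/s
Q = ΔH = -244.57 kJ/s = -244.57 kW
Heat removed = 880470 kJ/h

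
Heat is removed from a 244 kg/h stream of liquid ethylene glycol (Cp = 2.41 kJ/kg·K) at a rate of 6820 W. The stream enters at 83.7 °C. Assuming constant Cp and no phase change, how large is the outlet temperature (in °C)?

T_out = 41.9 °C

Q = 6820 W = 24552 kJ/h
ΔT = Q/(ṁ·Cp) = 24552/(244×2.41) = 41.752 K
T_out = 83.7 − 41.752 = 41.948 °C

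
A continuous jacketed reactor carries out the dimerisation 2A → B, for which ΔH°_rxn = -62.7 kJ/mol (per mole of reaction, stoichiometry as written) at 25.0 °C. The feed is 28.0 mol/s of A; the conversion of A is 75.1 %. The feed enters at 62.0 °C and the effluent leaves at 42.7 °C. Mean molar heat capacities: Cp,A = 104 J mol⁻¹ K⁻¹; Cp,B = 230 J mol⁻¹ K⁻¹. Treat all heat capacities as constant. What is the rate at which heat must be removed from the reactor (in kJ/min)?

Extent of reaction ξ = 0.751 × 28.0 / 2 = 10.514 mol/s
Reaction term: ξ·ΔH°_rxn = 10.514 × -62.7 = -659.23 kJ/s
Sensible, feed 62.0→25 °C: -107.74 kJ/s
Outlet flows (mol/s): A 6.972, B 10.514
Sensible, products 25→42.7 °C: 55.637 kJ/s
Q = ΔH = -711.34 kJ/s = -711.34 kW
Heat removed = 42680 kJ/min

Q_out = 42700 kJ/min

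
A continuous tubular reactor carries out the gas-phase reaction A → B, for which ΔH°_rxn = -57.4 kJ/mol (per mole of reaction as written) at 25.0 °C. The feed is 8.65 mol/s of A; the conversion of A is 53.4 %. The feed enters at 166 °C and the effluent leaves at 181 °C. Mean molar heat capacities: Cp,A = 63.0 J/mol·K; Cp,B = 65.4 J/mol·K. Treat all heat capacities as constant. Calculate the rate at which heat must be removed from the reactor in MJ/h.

Extent of reaction ξ = 0.534 × 8.65 = 4.6191 mol/s
Reaction term: ξ·ΔH°_rxn = 4.6191 × -57.4 = -265.14 kJ/s
Sensible, feed 166→25 °C: -76.838 kJ/s
Outlet flows (mol/s): A 4.0309, B 4.6191
Sensible, products 25→181 °C: 86.742 kJ/s
Q = ΔH = -255.23 kJ/s = -255.23 kW
Heat removed = 918.84 MJ/h

Q_out = 919 MJ/h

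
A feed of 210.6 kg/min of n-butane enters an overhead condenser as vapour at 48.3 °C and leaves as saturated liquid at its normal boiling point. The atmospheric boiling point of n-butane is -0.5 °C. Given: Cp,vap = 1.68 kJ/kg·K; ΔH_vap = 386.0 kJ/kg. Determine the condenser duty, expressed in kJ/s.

vapour 48.3→-0.5 °C: -81.984 kJ/kg
condensation at -0.5 °C: -386 kJ/kg
Δh = -81.984 + -386 = -467.98 kJ/kg
Q = ṁ·Δh = 210.6 kg/min × -467.98 kJ/kg = -98557 kJ/min
|Q| = 1642.6 kW

Q_c = 1640 kJ/s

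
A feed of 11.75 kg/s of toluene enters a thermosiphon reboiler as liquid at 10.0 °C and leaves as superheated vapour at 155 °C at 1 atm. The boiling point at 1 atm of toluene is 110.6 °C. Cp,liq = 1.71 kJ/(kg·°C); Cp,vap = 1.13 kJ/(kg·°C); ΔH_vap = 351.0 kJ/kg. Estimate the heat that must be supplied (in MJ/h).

liquid 10.0→110.6 °C: 172.03 kJ/kg
vaporisation at 110.6 °C: 351 kJ/kg
vapour 110.6→155 °C: 50.172 kJ/kg
Δh = 172.03 + 351 + 50.172 = 573.2 kJ/kg
Q = ṁ·Δh = 11.75 kg/s × 573.2 kJ/kg = 6735.1 kJ/s
|Q| = 6735.1 kW = 24246 MJ/h

Q = 24200 MJ/h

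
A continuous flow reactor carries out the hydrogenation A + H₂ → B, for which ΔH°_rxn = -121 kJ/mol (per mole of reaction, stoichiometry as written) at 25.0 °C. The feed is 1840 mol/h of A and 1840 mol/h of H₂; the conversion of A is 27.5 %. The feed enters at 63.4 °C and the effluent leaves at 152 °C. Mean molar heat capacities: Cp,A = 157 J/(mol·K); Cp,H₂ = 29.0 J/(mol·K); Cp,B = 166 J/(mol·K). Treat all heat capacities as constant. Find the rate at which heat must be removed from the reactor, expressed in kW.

Extent of reaction ξ = 0.275 × 1840 = 506 mol/h
Reaction term: ξ·ΔH°_rxn = 506 × -121 = -61226 kJ/h
Sensible, feed 63.4→25 °C: -13142 kJ/h
Outlet flows (mol/h): A 1334, H₂ 1334, B 506
Sensible, products 25→152 °C: 42179 kJ/h
Q = ΔH = -32189 kJ/h = -8.9413 kW
Heat removed = 8.9413 kW

Q_out = 8.94 kW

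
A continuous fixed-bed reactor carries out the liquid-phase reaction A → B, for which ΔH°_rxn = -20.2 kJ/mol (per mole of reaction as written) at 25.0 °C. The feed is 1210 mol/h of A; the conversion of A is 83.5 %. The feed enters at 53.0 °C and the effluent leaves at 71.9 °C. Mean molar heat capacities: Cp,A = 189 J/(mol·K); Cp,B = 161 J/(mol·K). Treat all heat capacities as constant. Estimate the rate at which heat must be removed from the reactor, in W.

Q_out = 4840 W

Extent of reaction ξ = 0.835 × 1210 = 1010.3 mol/h
Reaction term: ξ·ΔH°_rxn = 1010.3 × -20.2 = -20409 kJ/h
Sensible, feed 53.0→25 °C: -6403.3 kJ/h
Outlet flows (mol/h): A 199.65, B 1010.3
Sensible, products 25→71.9 °C: 9398.8 kJ/h
Q = ΔH = -17414 kJ/h = -4.8371 kW
Heat removed = 4837.1 W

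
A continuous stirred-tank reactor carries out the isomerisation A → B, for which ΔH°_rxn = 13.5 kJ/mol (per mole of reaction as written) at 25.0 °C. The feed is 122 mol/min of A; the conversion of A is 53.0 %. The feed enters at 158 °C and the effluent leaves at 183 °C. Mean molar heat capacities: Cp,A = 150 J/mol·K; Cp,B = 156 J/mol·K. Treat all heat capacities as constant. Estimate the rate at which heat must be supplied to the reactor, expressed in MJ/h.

Extent of reaction ξ = 0.530 × 122 = 64.66 mol/min
Reaction term: ξ·ΔH°_rxn = 64.66 × 13.5 = 872.91 kJ/min
Sensible, feed 158→25 °C: -2433.9 kJ/min
Outlet flows (mol/min): A 57.34, B 64.66
Sensible, products 25→183 °C: 2952.7 kJ/min
Q = ΔH = 1391.7 kJ/min = 23.195 kW
Heat supplied = 83.502 MJ/h

Q_in = 83.5 MJ/h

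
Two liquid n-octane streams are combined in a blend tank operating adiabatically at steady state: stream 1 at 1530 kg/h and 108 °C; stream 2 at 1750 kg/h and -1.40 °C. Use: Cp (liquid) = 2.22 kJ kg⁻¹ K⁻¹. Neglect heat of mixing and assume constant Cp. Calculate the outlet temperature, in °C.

T_out = 49.6 °C

No heat crosses the boundary, so H_out = H_in.
T_out = Σ ṁᵢCp,ᵢTᵢ / Σ ṁᵢCp,ᵢ
      = 361390 / 7281.6 = 49.631 °C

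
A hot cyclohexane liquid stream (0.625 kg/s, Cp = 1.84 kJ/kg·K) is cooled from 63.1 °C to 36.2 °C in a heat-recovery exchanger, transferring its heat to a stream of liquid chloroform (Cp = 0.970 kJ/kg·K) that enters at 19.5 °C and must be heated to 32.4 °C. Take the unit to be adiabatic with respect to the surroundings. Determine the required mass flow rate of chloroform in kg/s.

Heat released by hot stream: Q = 0.625 × 1.84 × (63.1 − 36.2) = 30.935 kJ/s
Energy balance on cold side (adiabatic exchanger): Q = ṁ_c·Cp_c·(T_c,out − T_c,in)
ṁ_c = 30.935 / [0.970 × (32.4 − 19.5)] = 2.4722 kg/s

ṁ_c = 2.47 kg/s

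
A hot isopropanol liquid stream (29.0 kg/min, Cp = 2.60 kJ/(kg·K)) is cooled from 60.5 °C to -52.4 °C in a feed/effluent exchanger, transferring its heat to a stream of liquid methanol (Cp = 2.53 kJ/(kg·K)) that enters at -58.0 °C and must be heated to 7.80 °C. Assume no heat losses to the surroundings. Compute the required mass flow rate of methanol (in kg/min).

ṁ_c = 51.1 kg/min

Heat released by hot stream: Q = 29.0 × 2.60 × (60.5 − -52.4) = 8512.7 kJ/min
Energy balance on cold side (adiabatic exchanger): Q = ṁ_c·Cp_c·(T_c,out − T_c,in)
ṁ_c = 8512.7 / [2.53 × (7.80 − -58.0)] = 51.135 kg/min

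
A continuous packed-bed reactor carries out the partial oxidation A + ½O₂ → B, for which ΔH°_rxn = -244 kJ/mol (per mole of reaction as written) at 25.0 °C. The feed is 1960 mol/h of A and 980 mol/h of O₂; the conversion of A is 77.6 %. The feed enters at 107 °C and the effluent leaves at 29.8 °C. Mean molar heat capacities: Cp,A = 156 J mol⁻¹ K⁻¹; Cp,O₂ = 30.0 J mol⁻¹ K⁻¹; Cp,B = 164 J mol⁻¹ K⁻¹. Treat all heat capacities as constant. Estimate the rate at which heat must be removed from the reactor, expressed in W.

Q_out = 110000 W

Extent of reaction ξ = 0.776 × 1960 = 1521 mol/h
Reaction term: ξ·ΔH°_rxn = 1521 × -244 = -371110 kJ/h
Sensible, feed 107→25 °C: -27483 kJ/h
Outlet flows (mol/h): A 439.04, O₂ 219.52, B 1521
Sensible, products 25→29.8 °C: 1557.7 kJ/h
Q = ΔH = -397040 kJ/h = -110.29 kW
Heat removed = 110290 W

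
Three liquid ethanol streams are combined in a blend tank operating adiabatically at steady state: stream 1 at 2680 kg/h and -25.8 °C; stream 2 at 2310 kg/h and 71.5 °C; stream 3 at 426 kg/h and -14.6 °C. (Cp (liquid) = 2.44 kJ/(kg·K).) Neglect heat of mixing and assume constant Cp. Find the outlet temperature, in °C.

T_out = 16.6 °C

Adiabatic, steady state ⇒ Σ ṁᵢCp,ᵢ(T_out − Tᵢ) = 0
Σ ṁᵢCp,ᵢTᵢ = 2680×2.44×-25.8 + 2310×2.44×71.5 + 426×2.44×-14.6 = 219120
Σ ṁᵢCp,ᵢ = 2680×2.44 + 2310×2.44 + 426×2.44 = 13215
T_out = 219120 / 13215 = 16.581 °C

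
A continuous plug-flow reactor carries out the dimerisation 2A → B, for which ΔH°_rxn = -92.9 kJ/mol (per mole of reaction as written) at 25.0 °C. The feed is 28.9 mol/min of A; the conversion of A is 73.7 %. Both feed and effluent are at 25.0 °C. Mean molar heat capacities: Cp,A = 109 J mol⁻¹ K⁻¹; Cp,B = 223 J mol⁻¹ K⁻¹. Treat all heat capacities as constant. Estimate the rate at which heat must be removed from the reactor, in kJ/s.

Extent of reaction ξ = 0.737 × 28.9 / 2 = 10.65 mol/min
Reaction term: ξ·ΔH°_rxn = 10.65 × -92.9 = -989.35 kJ/min
Q = ΔH = -989.35 kJ/min = -16.489 kW
Heat removed = 16.489 kJ/s

Q_out = 16.5 kJ/s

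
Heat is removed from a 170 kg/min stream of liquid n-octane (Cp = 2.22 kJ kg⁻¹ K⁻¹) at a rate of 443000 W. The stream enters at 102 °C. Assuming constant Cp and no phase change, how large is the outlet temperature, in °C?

T_out = 31.6 °C

Q = 443000 W = 26580 kJ/min
ΔT = Q/(ṁ·Cp) = 26580/(170×2.22) = 70.429 K
T_out = 102 − 70.429 = 31.571 °C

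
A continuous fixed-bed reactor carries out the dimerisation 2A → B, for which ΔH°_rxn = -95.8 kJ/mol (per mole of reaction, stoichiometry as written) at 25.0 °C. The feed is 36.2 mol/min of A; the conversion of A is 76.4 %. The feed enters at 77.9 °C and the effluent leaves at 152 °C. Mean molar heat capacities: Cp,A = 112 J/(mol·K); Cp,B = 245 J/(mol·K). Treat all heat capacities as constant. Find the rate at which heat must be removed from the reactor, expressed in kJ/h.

Extent of reaction ξ = 0.764 × 36.2 / 2 = 13.828 mol/min
Reaction term: ξ·ΔH°_rxn = 13.828 × -95.8 = -1324.8 kJ/min
Sensible, feed 77.9→25 °C: -214.48 kJ/min
Outlet flows (mol/min): A 8.5432, B 13.828
Sensible, products 25→152 °C: 551.79 kJ/min
Q = ΔH = -987.45 kJ/min = -16.457 kW
Heat removed = 59247 kJ/h

Q_out = 59200 kJ/h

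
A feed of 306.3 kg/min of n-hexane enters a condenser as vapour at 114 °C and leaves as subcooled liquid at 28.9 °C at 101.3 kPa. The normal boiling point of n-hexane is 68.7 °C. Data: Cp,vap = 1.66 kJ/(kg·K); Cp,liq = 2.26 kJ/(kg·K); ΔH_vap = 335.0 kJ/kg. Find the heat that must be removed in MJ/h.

Q_c = 9190 MJ/h

vapour 114→68.7 °C: -75.198 kJ/kg
condensation at 68.7 °C: -335 kJ/kg
liquid 68.7→28.9 °C: -89.948 kJ/kg
Δh = -75.198 + -335 + -89.948 = -500.15 kJ/kg
Q = ṁ·Δh = 306.3 kg/min × -500.15 kJ/kg = -153190 kJ/min
|Q| = 2553.2 kW = 9191.7 MJ/h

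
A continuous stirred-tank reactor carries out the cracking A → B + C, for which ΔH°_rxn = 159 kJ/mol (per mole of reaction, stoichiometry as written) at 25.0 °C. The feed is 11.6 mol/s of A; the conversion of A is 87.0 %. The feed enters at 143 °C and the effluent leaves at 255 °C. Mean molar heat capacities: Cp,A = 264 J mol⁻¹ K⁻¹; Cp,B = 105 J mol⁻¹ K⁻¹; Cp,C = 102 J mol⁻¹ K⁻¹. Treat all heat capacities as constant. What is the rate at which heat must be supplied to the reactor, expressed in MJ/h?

Q_in = 6540 MJ/h

Extent of reaction ξ = 0.870 × 11.6 = 10.092 mol/s
Reaction term: ξ·ΔH°_rxn = 10.092 × 159 = 1604.6 kJ/s
Sensible, feed 143→25 °C: -361.36 kJ/s
Outlet flows (mol/s): A 1.508, B 10.092, C 10.092
Sensible, products 25→255 °C: 572.05 kJ/s
Q = ΔH = 1815.3 kJ/s = 1815.3 kW
Heat supplied = 6535.1 MJ/h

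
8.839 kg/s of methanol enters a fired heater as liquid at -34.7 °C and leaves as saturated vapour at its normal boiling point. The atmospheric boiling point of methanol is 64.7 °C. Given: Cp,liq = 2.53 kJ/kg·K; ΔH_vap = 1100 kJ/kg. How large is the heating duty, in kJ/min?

Q = 717000 kJ/min

liquid -34.7→64.7 °C: 251.48 kJ/kg
vaporisation at 64.7 °C: 1100 kJ/kg
Δh = 251.48 + 1100 = 1351.5 kJ/kg
Q = ṁ·Δh = 8.839 kg/s × 1351.5 kJ/kg = 11946 kJ/s
|Q| = 11946 kW = 716740 kJ/min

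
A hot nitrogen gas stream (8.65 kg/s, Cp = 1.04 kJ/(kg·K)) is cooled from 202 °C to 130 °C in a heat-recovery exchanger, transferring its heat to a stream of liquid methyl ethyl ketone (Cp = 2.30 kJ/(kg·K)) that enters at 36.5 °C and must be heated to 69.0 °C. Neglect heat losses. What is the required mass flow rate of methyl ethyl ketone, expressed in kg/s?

ṁ_c = 8.67 kg/s

Heat released by hot stream: Q = 8.65 × 1.04 × (202 − 130) = 647.71 kJ/s
Energy balance on cold side (adiabatic exchanger): Q = ṁ_c·Cp_c·(T_c,out − T_c,in)
ṁ_c = 647.71 / [2.30 × (69.0 − 36.5)] = 8.665 kg/s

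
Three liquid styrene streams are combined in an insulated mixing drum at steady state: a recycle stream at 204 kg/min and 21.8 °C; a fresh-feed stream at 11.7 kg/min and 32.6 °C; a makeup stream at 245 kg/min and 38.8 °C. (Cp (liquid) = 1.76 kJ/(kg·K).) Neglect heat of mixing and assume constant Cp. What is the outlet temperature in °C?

T_out = 31.1 °C

No heat crosses the boundary, so H_out = H_in.
Σ ṁᵢCp,ᵢTᵢ = 204×1.76×21.8 + 11.7×1.76×32.6 + 245×1.76×38.8 = 25229
Σ ṁᵢCp,ᵢ = 204×1.76 + 11.7×1.76 + 245×1.76 = 810.83
T_out = 25229 / 810.83 = 31.115 °C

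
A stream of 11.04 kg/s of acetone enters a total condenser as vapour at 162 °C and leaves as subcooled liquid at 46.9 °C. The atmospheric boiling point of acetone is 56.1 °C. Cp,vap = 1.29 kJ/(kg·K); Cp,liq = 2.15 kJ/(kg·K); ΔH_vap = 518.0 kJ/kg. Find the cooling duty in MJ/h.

vapour 162→56.1 °C: -136.61 kJ/kg
condensation at 56.1 °C: -518 kJ/kg
liquid 56.1→46.9 °C: -19.78 kJ/kg
Δh = -136.61 + -518 + -19.78 = -674.39 kJ/kg
Q = ṁ·Δh = 11.04 kg/s × -674.39 kJ/kg = -7445.3 kJ/s
|Q| = 7445.3 kW = 26803 MJ/h

Q_c = 26800 MJ/h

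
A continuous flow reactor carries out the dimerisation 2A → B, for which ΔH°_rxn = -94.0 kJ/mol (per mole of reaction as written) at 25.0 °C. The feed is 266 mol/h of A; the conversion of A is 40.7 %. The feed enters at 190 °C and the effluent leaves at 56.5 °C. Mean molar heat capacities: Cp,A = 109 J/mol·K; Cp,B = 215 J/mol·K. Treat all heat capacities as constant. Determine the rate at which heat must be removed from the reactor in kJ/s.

Extent of reaction ξ = 0.407 × 266 / 2 = 54.131 mol/h
Reaction term: ξ·ΔH°_rxn = 54.131 × -94.0 = -5088.3 kJ/h
Sensible, feed 190→25 °C: -4784 kJ/h
Outlet flows (mol/h): A 157.74, B 54.131
Sensible, products 25→56.5 °C: 908.2 kJ/h
Q = ΔH = -8964.1 kJ/h = -2.49 kW
Heat removed = 2.49 kJ/s

Q_out = 2.49 kJ/s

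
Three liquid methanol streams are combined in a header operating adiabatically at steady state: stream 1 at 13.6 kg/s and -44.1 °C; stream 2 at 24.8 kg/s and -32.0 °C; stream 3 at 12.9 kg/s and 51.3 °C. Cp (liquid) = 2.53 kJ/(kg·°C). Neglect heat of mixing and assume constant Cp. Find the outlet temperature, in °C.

Energy balance with Q = 0: Σ ṁᵢCp,ᵢ(T_out − Tᵢ) = 0
T_out = Σ ṁᵢCp,ᵢTᵢ / Σ ṁᵢCp,ᵢ
      = -1850.9 / 129.79 = -14.261 °C

T_out = -14.3 °C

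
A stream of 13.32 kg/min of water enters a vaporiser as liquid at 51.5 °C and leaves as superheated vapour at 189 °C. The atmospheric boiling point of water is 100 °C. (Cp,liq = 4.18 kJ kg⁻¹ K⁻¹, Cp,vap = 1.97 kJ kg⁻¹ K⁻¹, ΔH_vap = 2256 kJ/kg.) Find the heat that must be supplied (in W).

liquid 51.5→100 °C: 202.73 kJ/kg
vaporisation at 100 °C: 2256 kJ/kg
vapour 100→189 °C: 175.33 kJ/kg
Δh = 202.73 + 2256 + 175.33 = 2634.1 kJ/kg
Q = ṁ·Δh = 13.32 kg/min × 2634.1 kJ/kg = 35086 kJ/min
|Q| = 584.76 kW = 584760 W

Q = 585000 W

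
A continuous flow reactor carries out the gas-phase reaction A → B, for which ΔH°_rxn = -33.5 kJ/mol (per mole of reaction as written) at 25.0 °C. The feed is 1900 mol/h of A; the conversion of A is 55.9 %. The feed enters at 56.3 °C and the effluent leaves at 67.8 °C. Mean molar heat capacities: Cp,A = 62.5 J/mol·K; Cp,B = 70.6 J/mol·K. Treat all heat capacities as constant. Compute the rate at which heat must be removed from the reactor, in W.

Q_out = 9400 W

Extent of reaction ξ = 0.559 × 1900 = 1062.1 mol/h
Reaction term: ξ·ΔH°_rxn = 1062.1 × -33.5 = -35580 kJ/h
Sensible, feed 56.3→25 °C: -3716.9 kJ/h
Outlet flows (mol/h): A 837.9, B 1062.1
Sensible, products 25→67.8 °C: 5450.7 kJ/h
Q = ΔH = -33847 kJ/h = -9.4018 kW
Heat removed = 9401.8 W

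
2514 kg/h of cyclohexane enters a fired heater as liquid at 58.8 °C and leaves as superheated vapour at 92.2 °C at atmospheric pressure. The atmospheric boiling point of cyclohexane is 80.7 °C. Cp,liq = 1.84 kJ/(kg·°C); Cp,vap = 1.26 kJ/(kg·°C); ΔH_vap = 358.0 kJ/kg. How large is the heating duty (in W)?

Q = 288000 W

liquid 58.8→80.7 °C: 40.296 kJ/kg
vaporisation at 80.7 °C: 358 kJ/kg
vapour 80.7→92.2 °C: 14.49 kJ/kg
Δh = 40.296 + 358 + 14.49 = 412.79 kJ/kg
Q = ṁ·Δh = 2514 kg/h × 412.79 kJ/kg = 1.0377e+06 kJ/h
|Q| = 288.26 kW = 288260 W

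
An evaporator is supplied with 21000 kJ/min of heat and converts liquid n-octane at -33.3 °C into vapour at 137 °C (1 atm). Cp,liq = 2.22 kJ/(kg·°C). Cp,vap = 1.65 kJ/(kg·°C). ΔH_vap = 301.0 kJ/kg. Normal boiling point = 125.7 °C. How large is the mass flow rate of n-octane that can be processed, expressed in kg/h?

ṁ = 1870 kg/h

Δh = 2.22×(125.7−-33.3) + 301.0 + 1.65×(137−125.7) = 672.62 kJ/kg
Q = 21000 kJ/min = 350 kJ/s = 1.26e+06 kJ/h
ṁ = Q/Δh = 1.26e+06 / 672.62 = 1873.3 kg/h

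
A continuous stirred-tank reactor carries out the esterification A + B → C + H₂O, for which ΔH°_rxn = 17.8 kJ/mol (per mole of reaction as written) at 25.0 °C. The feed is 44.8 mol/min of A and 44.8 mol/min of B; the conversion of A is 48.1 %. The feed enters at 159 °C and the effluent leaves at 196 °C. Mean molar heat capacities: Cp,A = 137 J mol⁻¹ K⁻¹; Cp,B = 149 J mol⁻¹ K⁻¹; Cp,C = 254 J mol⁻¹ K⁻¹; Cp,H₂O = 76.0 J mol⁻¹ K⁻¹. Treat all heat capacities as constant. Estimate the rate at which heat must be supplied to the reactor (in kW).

Q_in = 17.0 kW

Extent of reaction ξ = 0.481 × 44.8 = 21.549 mol/min
Reaction term: ξ·ΔH°_rxn = 21.549 × 17.8 = 383.57 kJ/min
Sensible, feed 159→25 °C: -1716.9 kJ/min
Outlet flows (mol/min): A 23.251, B 23.251, C 21.549, H₂O 21.549
Sensible, products 25→196 °C: 2353.1 kJ/min
Q = ΔH = 1019.8 kJ/min = 16.996 kW
Heat supplied = 16.996 kW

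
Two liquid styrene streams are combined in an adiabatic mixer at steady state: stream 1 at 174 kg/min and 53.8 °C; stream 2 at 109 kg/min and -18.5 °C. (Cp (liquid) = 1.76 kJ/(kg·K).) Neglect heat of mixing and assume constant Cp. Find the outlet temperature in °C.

No heat crosses the boundary, so H_out = H_in.
T_out = Σ ṁᵢCp,ᵢTᵢ / Σ ṁᵢCp,ᵢ
      = 12927 / 498.08 = 25.953 °C

T_out = 26.0 °C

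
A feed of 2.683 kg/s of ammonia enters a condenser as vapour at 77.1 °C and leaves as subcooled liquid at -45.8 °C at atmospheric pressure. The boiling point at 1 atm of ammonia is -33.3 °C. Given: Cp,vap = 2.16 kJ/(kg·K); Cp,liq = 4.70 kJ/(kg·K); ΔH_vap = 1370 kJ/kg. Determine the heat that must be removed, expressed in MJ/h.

Q_c = 16100 MJ/h

vapour 77.1→-33.3 °C: -238.46 kJ/kg
condensation at -33.3 °C: -1370 kJ/kg
liquid -33.3→-45.8 °C: -58.75 kJ/kg
Δh = -238.46 + -1370 + -58.75 = -1667.2 kJ/kg
Q = ṁ·Δh = 2.683 kg/s × -1667.2 kJ/kg = -4473.1 kJ/s
|Q| = 4473.1 kW = 16103 MJ/h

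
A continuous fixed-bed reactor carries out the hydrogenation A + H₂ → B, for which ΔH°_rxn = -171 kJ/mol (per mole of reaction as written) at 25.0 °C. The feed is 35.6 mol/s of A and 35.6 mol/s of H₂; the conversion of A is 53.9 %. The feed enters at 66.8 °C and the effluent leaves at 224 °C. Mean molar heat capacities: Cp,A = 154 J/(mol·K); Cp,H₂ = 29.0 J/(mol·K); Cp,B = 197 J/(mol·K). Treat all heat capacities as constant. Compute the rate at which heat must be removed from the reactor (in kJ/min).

Q_out = 132000 kJ/min

Extent of reaction ξ = 0.539 × 35.6 = 19.188 mol/s
Reaction term: ξ·ΔH°_rxn = 19.188 × -171 = -3281.2 kJ/s
Sensible, feed 66.8→25 °C: -272.32 kJ/s
Outlet flows (mol/s): A 16.412, H₂ 16.412, B 19.188
Sensible, products 25→224 °C: 1349.9 kJ/s
Q = ΔH = -2203.6 kJ/s = -2203.6 kW
Heat removed = 132220 kJ/min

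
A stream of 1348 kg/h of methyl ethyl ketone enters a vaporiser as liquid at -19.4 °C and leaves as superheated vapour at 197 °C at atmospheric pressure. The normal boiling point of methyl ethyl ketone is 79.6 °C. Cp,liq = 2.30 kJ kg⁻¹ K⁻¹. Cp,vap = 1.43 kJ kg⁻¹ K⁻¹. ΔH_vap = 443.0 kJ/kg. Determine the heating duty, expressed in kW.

Q = 314 kW

liquid -19.4→79.6 °C: 227.7 kJ/kg
vaporisation at 79.6 °C: 443 kJ/kg
vapour 79.6→197 °C: 167.88 kJ/kg
Δh = 227.7 + 443 + 167.88 = 838.58 kJ/kg
Q = ṁ·Δh = 1348 kg/h × 838.58 kJ/kg = 1.1304e+06 kJ/h
|Q| = 314 kW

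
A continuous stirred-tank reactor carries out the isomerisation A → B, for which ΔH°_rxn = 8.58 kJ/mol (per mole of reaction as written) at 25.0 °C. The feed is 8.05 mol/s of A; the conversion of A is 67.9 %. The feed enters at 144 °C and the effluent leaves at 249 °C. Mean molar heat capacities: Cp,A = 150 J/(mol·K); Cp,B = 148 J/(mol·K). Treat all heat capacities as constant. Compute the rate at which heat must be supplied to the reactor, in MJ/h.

Extent of reaction ξ = 0.679 × 8.05 = 5.466 mol/s
Reaction term: ξ·ΔH°_rxn = 5.466 × 8.58 = 46.898 kJ/s
Sensible, feed 144→25 °C: -143.69 kJ/s
Outlet flows (mol/s): A 2.584, B 5.466
Sensible, products 25→249 °C: 268.03 kJ/s
Q = ΔH = 171.24 kJ/s = 171.24 kW
Heat supplied = 616.45 MJ/h

Q_in = 616 MJ/h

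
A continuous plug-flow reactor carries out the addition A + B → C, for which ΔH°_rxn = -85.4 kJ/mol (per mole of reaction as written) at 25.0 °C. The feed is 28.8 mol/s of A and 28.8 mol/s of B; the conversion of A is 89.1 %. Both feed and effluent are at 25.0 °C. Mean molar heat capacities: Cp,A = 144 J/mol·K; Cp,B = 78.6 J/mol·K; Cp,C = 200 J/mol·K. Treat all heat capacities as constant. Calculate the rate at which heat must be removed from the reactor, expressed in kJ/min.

Extent of reaction ξ = 0.891 × 28.8 = 25.661 mol/s
Reaction term: ξ·ΔH°_rxn = 25.661 × -85.4 = -2191.4 kJ/s
Q = ΔH = -2191.4 kJ/s = -2191.4 kW
Heat removed = 131490 kJ/min

Q_out = 131000 kJ/min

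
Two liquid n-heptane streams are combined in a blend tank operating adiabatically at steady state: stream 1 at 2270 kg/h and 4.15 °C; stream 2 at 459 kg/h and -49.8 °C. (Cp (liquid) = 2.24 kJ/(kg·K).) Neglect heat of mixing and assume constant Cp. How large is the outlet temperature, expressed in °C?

Adiabatic, steady state ⇒ Σ ṁᵢCp,ᵢ(T_out − Tᵢ) = 0
T_out = Σ ṁᵢCp,ᵢTᵢ / Σ ṁᵢCp,ᵢ
      = -30100 / 6113 = -4.924 °C

T_out = -4.92 °C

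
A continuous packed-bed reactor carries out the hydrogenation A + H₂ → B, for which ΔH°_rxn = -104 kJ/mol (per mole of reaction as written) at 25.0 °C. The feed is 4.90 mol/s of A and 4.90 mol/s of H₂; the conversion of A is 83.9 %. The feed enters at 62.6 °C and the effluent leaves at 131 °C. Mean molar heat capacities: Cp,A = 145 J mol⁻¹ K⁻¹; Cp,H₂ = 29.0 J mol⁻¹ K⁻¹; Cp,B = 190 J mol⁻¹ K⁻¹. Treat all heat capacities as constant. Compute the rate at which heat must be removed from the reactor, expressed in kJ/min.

Extent of reaction ξ = 0.839 × 4.90 = 4.1111 mol/s
Reaction term: ξ·ΔH°_rxn = 4.1111 × -104 = -427.55 kJ/s
Sensible, feed 62.6→25 °C: -32.058 kJ/s
Outlet flows (mol/s): A 0.7889, H₂ 0.7889, B 4.1111
Sensible, products 25→131 °C: 97.348 kJ/s
Q = ΔH = -362.26 kJ/s = -362.26 kW
Heat removed = 21736 kJ/min

Q_out = 21700 kJ/min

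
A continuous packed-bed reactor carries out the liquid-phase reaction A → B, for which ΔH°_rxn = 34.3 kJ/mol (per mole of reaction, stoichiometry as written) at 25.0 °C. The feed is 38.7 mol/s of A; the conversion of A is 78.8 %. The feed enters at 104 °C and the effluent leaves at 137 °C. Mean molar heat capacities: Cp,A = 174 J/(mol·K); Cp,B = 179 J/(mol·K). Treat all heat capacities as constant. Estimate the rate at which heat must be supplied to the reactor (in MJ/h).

Q_in = 4630 MJ/h

Extent of reaction ξ = 0.788 × 38.7 = 30.496 mol/s
Reaction term: ξ·ΔH°_rxn = 30.496 × 34.3 = 1046 kJ/s
Sensible, feed 104→25 °C: -531.97 kJ/s
Outlet flows (mol/s): A 8.2044, B 30.496
Sensible, products 25→137 °C: 771.26 kJ/s
Q = ΔH = 1285.3 kJ/s = 1285.3 kW
Heat supplied = 4627.1 MJ/h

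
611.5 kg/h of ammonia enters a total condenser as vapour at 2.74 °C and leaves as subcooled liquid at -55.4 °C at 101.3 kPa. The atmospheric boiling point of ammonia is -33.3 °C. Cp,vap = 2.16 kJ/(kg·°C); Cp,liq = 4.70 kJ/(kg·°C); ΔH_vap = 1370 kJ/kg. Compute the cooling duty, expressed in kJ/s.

vapour 2.74→-33.3 °C: -77.846 kJ/kg
condensation at -33.3 °C: -1370 kJ/kg
liquid -33.3→-55.4 °C: -103.87 kJ/kg
Δh = -77.846 + -1370 + -103.87 = -1551.7 kJ/kg
Q = ṁ·Δh = 611.5 kg/h × -1551.7 kJ/kg = -948870 kJ/h
|Q| = 263.58 kW

Q_c = 264 kJ/s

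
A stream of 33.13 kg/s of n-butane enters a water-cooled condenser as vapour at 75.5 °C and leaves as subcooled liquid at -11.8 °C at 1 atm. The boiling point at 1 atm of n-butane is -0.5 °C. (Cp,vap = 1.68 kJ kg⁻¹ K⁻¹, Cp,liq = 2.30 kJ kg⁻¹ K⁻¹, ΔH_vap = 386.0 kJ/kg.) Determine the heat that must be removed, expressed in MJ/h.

Q_c = 64400 MJ/h

vapour 75.5→-0.5 °C: -127.68 kJ/kg
condensation at -0.5 °C: -386 kJ/kg
liquid -0.5→-11.8 °C: -25.99 kJ/kg
Δh = -127.68 + -386 + -25.99 = -539.67 kJ/kg
Q = ṁ·Δh = 33.13 kg/s × -539.67 kJ/kg = -17879 kJ/s
|Q| = 17879 kW = 64365 MJ/h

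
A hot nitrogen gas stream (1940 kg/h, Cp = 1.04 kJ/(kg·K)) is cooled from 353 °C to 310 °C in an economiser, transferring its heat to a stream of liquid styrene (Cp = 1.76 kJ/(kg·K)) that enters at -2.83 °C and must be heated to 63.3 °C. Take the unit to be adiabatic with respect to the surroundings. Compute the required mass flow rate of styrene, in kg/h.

ṁ_c = 745 kg/h

Heat released by hot stream: Q = 1940 × 1.04 × (353 − 310) = 86757 kJ/h
Energy balance on cold side (adiabatic exchanger): Q = ṁ_c·Cp_c·(T_c,out − T_c,in)
ṁ_c = 86757 / [1.76 × (63.3 − -2.83)] = 745.41 kg/h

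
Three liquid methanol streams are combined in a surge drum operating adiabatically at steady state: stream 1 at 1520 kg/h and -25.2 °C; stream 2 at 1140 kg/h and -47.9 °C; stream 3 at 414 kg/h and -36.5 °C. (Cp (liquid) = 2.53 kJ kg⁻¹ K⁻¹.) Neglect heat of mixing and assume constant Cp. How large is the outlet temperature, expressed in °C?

T_out = -35.1 °C

Adiabatic, steady state ⇒ Σ ṁᵢCp,ᵢ(T_out − Tᵢ) = 0
Σ ṁᵢCp,ᵢTᵢ = 1520×2.53×-25.2 + 1140×2.53×-47.9 + 414×2.53×-36.5 = -273290
Σ ṁᵢCp,ᵢ = 1520×2.53 + 1140×2.53 + 414×2.53 = 7777.2
T_out = -273290 / 7777.2 = -35.14 °C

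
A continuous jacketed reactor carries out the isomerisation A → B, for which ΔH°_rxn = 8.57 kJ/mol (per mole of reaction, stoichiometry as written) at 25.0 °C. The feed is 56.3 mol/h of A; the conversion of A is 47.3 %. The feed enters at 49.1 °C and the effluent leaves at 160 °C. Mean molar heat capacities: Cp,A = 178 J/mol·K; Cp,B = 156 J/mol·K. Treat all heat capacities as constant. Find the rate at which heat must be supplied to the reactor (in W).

Q_in = 350 W

Extent of reaction ξ = 0.473 × 56.3 = 26.63 mol/h
Reaction term: ξ·ΔH°_rxn = 26.63 × 8.57 = 228.22 kJ/h
Sensible, feed 49.1→25 °C: -241.52 kJ/h
Outlet flows (mol/h): A 29.67, B 26.63
Sensible, products 25→160 °C: 1273.8 kJ/h
Q = ΔH = 1260.5 kJ/h = 0.35014 kW
Heat supplied = 350.14 W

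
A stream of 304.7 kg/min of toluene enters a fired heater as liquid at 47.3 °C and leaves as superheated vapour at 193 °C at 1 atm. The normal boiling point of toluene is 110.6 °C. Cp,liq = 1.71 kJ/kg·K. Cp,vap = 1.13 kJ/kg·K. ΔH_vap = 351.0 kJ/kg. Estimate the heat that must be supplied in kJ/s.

liquid 47.3→110.6 °C: 108.24 kJ/kg
vaporisation at 110.6 °C: 351 kJ/kg
vapour 110.6→193 °C: 93.112 kJ/kg
Δh = 108.24 + 351 + 93.112 = 552.36 kJ/kg
Q = ṁ·Δh = 304.7 kg/min × 552.36 kJ/kg = 168300 kJ/min
|Q| = 2805 kW

Q = 2810 kJ/s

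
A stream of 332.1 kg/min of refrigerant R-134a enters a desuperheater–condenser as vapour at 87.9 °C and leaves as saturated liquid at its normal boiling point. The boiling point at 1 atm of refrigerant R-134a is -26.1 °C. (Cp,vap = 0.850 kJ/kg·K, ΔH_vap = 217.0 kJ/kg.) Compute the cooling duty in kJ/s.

vapour 87.9→-26.1 °C: -96.9 kJ/kg
condensation at -26.1 °C: -217 kJ/kg
Δh = -96.9 + -217 = -313.9 kJ/kg
Q = ṁ·Δh = 332.1 kg/min × -313.9 kJ/kg = -104250 kJ/min
|Q| = 1737.4 kW

Q_c = 1740 kJ/s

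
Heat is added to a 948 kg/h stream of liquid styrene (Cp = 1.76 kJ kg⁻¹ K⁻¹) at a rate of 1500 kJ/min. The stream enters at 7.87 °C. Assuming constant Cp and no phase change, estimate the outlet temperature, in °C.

Q = 1500 kJ/min = 90000 kJ/h
ΔT = Q/(ṁ·Cp) = 90000/(948×1.76) = 53.941 K
T_out = 7.87 + 53.941 = 61.811 °C

T_out = 61.8 °C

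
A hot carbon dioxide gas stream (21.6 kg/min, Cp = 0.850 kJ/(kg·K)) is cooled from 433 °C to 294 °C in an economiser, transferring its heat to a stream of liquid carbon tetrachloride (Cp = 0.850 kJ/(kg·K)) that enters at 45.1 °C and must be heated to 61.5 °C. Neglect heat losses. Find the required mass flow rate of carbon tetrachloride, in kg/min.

Heat released by hot stream: Q = 21.6 × 0.850 × (433 − 294) = 2552 kJ/min
Energy balance on cold side (adiabatic exchanger): Q = ṁ_c·Cp_c·(T_c,out − T_c,in)
ṁ_c = 2552 / [0.850 × (61.5 − 45.1)] = 183.07 kg/min

ṁ_c = 183 kg/min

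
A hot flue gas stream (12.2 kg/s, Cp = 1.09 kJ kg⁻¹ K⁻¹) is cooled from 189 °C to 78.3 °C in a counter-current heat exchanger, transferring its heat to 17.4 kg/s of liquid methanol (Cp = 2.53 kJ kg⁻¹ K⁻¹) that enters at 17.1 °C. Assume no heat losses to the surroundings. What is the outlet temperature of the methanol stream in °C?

Heat released by hot stream: Q = 12.2 × 1.09 × (189 − 78.3) = 1472.1 kJ/s
Energy balance on cold side (adiabatic exchanger): Q = ṁ_c·Cp_c·(T_c,out − T_c,in)
T_c,out = 17.1 + 1472.1/(17.4 × 2.53) = 50.54 °C

T_c,out = 50.5 °C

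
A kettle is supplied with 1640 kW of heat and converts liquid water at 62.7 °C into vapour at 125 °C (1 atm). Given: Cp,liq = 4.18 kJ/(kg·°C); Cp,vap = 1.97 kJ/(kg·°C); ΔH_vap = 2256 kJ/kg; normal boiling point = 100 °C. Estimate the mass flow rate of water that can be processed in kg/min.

ṁ = 40.0 kg/min

Δh = 4.18×(100−62.7) + 2256 + 1.97×(125−100) = 2461.2 kJ/kg
Q = 1640 kW = 1640 kJ/s = 98400 kJ/min
ṁ = Q/Δh = 98400 / 2461.2 = 39.981 kg/min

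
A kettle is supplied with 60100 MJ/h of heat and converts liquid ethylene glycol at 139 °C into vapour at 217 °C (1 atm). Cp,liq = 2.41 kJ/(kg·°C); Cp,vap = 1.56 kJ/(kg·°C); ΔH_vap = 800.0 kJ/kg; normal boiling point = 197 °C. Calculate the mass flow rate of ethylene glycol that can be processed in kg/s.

Δh = 2.41×(197−139) + 800.0 + 1.56×(217−197) = 970.98 kJ/kg
Q = 60100 MJ/h = 16694 kJ/s = 16694 kJ/s
ṁ = Q/Δh = 16694 / 970.98 = 17.193 kg/s

ṁ = 17.2 kg/s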